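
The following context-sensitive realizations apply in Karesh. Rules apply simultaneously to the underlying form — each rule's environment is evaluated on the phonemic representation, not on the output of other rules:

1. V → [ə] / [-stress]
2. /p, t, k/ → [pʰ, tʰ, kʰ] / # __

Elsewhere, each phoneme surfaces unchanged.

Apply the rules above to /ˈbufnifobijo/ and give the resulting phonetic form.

[ˈbufnəfəbəjə]

/b/ (word-initial) is unaffected → [b].
/u/ (between /b/ and /f/) is in the target of rule 1 but the environment (in an unstressed syllable) is not met → [u].
/f/ (between /u/ and /n/): no rule targets it → [f].
/n/ — not in any rule's target class → [n].
/i/ (between /n/ and /f/): in an unstressed syllable, so rule 1 applies → [ə].
/f/ (between /i/ and /o/) is unaffected → [f].
/o/ (between /f/ and /b/) occurs in an unstressed syllable → [ə] by rule 1.
/b/ (between /o/ and /i/) is unaffected → [b].
Rule 1 applies to /i/ (between /b/ and /j/: in an unstressed syllable) → [ə].
/j/ — not in any rule's target class → [j].
/o/ meets the environment for rule 1 (in an unstressed syllable) → [ə].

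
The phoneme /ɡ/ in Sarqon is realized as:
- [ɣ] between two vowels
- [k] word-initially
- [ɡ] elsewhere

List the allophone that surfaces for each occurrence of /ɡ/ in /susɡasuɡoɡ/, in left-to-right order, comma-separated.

Occurrence 1 (position 4): no conditioning environment matches → elsewhere allophone [ɡ].
Occurrence 2 (position 8): between two vowels → [ɣ].
Occurrence 3 (position 10): no conditioning environment matches → elsewhere allophone [ɡ].

[ɡ], [ɣ], [ɡ]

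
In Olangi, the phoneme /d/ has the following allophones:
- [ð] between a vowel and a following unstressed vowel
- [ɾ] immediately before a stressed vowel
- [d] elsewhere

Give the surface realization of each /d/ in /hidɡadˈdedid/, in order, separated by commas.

[d], [d], [ɾ], [ð], [d]

Occurrence 1 (position 3): no conditioning environment matches → elsewhere allophone [d].
Occurrence 2 (position 6): no conditioning environment matches → elsewhere allophone [d].
Occurrence 3 (position 7): immediately before a stressed vowel → [ɾ].
Occurrence 4 (position 9): between a vowel and a following unstressed vowel → [ð].
Occurrence 5 (position 11): no conditioning environment matches → elsewhere allophone [d].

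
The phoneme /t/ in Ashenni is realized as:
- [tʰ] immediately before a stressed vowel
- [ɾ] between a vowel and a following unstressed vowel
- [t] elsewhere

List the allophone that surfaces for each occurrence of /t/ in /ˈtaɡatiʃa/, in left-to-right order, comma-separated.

[tʰ], [ɾ]

Occurrence 1 (position 1): immediately before a stressed vowel → [tʰ].
Occurrence 2 (position 5): between a vowel and an unstressed vowel → [ɾ].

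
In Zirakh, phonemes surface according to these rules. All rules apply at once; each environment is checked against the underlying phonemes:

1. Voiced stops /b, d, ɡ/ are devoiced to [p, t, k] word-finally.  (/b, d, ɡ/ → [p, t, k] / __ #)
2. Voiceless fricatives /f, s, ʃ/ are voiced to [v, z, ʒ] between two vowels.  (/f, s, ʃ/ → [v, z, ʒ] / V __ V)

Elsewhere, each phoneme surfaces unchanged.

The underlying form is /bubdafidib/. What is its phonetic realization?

/b/ (word-initial) fails the environment for rule 1, so it stays [b].
/b/ — between /u/ and /d/; rule 1 does not apply here → [b].
/d/ (between /b/ and /a/): rule 1 targets it, but not word-finally → unchanged [d].
/f/ — between /a/ and /i/, between two vowels — surfaces as [v] (rule 2).
/d/ (between /i/ and /i/) fails the environment for rule 1, so it stays [d].
/b/ (word-final): word-finally, so rule 1 applies → [p].

[bubdavidip]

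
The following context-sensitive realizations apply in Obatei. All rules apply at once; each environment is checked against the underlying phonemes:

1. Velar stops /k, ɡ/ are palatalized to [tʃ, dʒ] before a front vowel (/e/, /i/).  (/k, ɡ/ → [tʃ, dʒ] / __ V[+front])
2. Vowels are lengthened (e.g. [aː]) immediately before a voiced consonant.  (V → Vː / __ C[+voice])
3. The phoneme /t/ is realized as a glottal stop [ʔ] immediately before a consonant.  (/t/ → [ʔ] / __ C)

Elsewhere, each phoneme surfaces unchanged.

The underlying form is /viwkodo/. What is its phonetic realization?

Rule 2 applies to /i/ (between /v/ and /w/: before a voiced consonant) → [iː].
/k/ — between /w/ and /o/; rule 1 does not apply here → [k].
/o/ (between /k/ and /d/) occurs before a voiced consonant → [oː] by rule 2.
/o/ — word-final; rule 2 does not apply here → [o].

[viːwkoːdo]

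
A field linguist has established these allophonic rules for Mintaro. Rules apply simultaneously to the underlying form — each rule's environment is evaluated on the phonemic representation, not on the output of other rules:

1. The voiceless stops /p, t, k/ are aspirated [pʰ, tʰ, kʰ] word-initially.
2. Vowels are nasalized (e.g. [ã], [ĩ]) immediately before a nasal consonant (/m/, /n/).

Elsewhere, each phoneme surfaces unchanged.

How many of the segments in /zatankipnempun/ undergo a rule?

3

Segments that undergo a rule: /a/ → [ã] (rule 2); /e/ → [ẽ] (rule 2); /u/ → [ũ] (rule 2).
All other segments surface unchanged.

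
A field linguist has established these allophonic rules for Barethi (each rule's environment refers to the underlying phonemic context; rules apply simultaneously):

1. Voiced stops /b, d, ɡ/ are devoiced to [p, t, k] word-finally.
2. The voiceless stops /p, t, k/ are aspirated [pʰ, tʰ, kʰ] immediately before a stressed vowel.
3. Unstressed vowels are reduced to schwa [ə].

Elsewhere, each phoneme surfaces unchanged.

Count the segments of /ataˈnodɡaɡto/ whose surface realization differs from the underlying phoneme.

Segments that undergo a rule: /a/ → [ə] (rule 3); /a/ → [ə] (rule 3); /a/ → [ə] (rule 3); /o/ → [ə] (rule 3).
All other segments surface unchanged.

4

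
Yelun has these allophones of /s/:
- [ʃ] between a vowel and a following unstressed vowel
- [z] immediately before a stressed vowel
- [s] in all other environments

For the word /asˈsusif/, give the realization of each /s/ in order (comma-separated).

[s], [z], [ʃ]

Occurrence 1 (position 2): no conditioning environment matches → elsewhere allophone [s].
Occurrence 2 (position 3): immediately before a stressed vowel → [z].
Occurrence 3 (position 5): between a vowel and a following unstressed vowel → [ʃ].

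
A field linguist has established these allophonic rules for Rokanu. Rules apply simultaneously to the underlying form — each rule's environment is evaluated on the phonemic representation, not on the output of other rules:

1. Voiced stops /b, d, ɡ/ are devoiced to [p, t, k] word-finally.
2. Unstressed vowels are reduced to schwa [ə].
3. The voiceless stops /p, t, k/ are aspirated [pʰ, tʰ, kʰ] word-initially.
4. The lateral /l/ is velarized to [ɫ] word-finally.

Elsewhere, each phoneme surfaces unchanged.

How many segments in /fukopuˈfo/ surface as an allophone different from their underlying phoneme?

Segments that undergo a rule: /u/ → [ə] (rule 2); /o/ → [ə] (rule 2); /u/ → [ə] (rule 2).
All other segments surface unchanged.

3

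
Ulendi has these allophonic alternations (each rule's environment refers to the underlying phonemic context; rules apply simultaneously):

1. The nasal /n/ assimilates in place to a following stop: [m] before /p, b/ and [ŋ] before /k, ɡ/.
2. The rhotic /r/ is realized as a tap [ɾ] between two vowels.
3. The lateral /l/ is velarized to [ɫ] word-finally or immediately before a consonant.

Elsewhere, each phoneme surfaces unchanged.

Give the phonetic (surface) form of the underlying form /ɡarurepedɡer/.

[ɡaɾuɾepedɡer]

/ɡ/ (word-initial): no rule targets it → [ɡ].
/a/ stays [a].
/r/ (between /a/ and /u/): between two vowels, so rule 2 applies → [ɾ].
/u/ (between /r/ and /r/) is unaffected → [u].
Rule 2 applies to /r/ (between /u/ and /e/: between two vowels) → [ɾ].
/e/ stays [e].
/p/ (between /e/ and /e/): no rule targets it → [p].
/e/ — not in any rule's target class → [e].
/d/ stays [d].
/ɡ/ — not in any rule's target class → [ɡ].
/e/ — not in any rule's target class → [e].
/r/ — word-final; rule 2 does not apply here → [r].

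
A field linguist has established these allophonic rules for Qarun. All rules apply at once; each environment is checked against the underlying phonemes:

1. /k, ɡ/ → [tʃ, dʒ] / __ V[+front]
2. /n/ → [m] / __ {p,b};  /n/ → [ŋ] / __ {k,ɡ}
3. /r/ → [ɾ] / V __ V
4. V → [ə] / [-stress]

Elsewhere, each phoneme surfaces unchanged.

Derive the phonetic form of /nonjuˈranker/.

[nənjəˈɾaŋtʃər]

/n/ (word-initial) fails the environment for rule 2, so it stays [n].
/o/ meets the environment for rule 4 (in an unstressed syllable) → [ə].
/n/ — between /o/ and /j/; rule 2 does not apply here → [n].
/j/ (between /n/ and /u/): no rule targets it → [j].
/u/ — between /j/ and /r/, in an unstressed syllable — surfaces as [ə] (rule 4).
/r/ (between /u/ and /a/): between two vowels, so rule 3 applies → [ɾ].
/a/ — between /r/ and /n/; rule 4 does not apply here → [a].
/n/ (between /a/ and /k/) occurs before a labial or velar stop → [ŋ] by rule 2.
/k/ meets the environment for rule 1 (before a front vowel) → [tʃ].
/e/ (between /k/ and /r/): in an unstressed syllable, so rule 4 applies → [ə].
/r/ (word-final) is in the target of rule 3 but the environment (between two vowels) is not met → [r].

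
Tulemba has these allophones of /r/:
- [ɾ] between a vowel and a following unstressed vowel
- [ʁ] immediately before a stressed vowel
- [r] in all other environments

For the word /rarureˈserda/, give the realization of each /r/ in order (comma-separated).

Occurrence 1 (position 1): no conditioning environment matches → elsewhere allophone [r].
Occurrence 2 (position 3): between a vowel and a following unstressed vowel → [ɾ].
Occurrence 3 (position 5): between a vowel and a following unstressed vowel → [ɾ].
Occurrence 4 (position 9): no conditioning environment matches → elsewhere allophone [r].

[r], [ɾ], [ɾ], [r]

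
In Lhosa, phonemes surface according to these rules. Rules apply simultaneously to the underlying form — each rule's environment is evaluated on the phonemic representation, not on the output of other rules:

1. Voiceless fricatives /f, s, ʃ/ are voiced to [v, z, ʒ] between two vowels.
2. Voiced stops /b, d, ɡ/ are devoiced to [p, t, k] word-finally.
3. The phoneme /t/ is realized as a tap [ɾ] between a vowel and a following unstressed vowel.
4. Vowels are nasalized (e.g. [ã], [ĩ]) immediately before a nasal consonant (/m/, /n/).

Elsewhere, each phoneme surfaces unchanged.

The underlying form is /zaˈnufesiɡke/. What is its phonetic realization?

/z/ — not in any rule's target class → [z].
/a/ — between /z/ and /n/, before a nasal consonant — surfaces as [ã] (rule 4).
/n/ — not in any rule's target class → [n].
/u/ (between /n/ and /f/) fails the environment for rule 4, so it stays [u].
/f/ — between /u/ and /e/, between two vowels — surfaces as [v] (rule 1).
/e/ (between /f/ and /s/) is in the target of rule 4 but the environment (before a nasal consonant) is not met → [e].
/s/ meets the environment for rule 1 (between two vowels) → [z].
/i/ (between /s/ and /ɡ/) is in the target of rule 4 but the environment (before a nasal consonant) is not met → [i].
/ɡ/ (between /i/ and /k/) fails the environment for rule 2, so it stays [ɡ].
/k/ (between /ɡ/ and /e/) is unaffected → [k].
/e/ (word-final) is in the target of rule 4 but the environment (before a nasal consonant) is not met → [e].

[zãˈnuveziɡke]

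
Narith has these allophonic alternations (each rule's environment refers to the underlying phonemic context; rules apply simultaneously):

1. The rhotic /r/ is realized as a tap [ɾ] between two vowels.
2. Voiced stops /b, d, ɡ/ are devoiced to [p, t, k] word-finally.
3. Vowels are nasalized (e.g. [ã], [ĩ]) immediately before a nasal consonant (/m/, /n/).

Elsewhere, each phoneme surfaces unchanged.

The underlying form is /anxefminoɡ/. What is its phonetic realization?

[ãnxefmĩnok]

Rule 3 applies to /a/ (word-initial: before a nasal consonant) → [ã].
/n/ (between /a/ and /x/): no rule targets it → [n].
/x/ stays [x].
/e/ (between /x/ and /f/): rule 3 targets it, but not before a nasal consonant → unchanged [e].
/f/ — not in any rule's target class → [f].
/m/ stays [m].
/i/ (between /m/ and /n/) occurs before a nasal consonant → [ĩ] by rule 3.
/n/ (between /i/ and /o/) is unaffected → [n].
/o/ (between /n/ and /ɡ/) is in the target of rule 3 but the environment (before a nasal consonant) is not met → [o].
Rule 2 applies to /ɡ/ (word-final: word-finally) → [k].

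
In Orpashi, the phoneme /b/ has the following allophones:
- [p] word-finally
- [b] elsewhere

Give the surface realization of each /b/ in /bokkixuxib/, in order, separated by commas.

Occurrence 1 (position 1): no conditioning environment matches → elsewhere allophone [b].
Occurrence 2 (position 10): word-finally → [p].

[b], [p]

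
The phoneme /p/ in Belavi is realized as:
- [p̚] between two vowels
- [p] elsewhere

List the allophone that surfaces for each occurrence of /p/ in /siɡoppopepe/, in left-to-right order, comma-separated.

[p], [p], [p̚], [p̚]

Occurrence 1 (position 5): no conditioning environment matches → elsewhere allophone [p].
Occurrence 2 (position 6): no conditioning environment matches → elsewhere allophone [p].
Occurrence 3 (position 8): between two vowels → [p̚].
Occurrence 4 (position 10): between two vowels → [p̚].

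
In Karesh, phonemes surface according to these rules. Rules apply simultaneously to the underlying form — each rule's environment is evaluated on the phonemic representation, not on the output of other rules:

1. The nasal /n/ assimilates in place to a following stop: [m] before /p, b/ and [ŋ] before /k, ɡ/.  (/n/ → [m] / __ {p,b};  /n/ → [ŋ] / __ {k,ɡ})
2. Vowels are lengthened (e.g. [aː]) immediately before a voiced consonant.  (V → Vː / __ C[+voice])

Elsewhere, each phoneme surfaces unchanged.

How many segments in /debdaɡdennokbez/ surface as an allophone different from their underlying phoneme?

Segments that undergo a rule: /e/ → [eː] (rule 2); /a/ → [aː] (rule 2); /e/ → [eː] (rule 2); /e/ → [eː] (rule 2).
All other segments surface unchanged.

4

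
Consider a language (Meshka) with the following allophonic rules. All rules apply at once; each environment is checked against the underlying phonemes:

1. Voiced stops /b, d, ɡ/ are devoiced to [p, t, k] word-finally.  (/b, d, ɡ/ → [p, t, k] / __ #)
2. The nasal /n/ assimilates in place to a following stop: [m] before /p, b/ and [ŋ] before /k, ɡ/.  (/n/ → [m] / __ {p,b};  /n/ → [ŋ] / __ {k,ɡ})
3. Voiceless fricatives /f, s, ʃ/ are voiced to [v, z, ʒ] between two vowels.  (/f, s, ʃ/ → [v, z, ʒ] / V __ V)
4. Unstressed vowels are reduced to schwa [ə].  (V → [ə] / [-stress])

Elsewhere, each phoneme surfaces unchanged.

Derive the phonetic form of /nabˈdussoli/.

/n/ (word-initial) is in the target of rule 2 but the environment (before a labial or velar stop) is not met → [n].
/a/ (between /n/ and /b/) occurs in an unstressed syllable → [ə] by rule 4.
/b/ — between /a/ and /d/; rule 1 does not apply here → [b].
/d/ (between /b/ and /u/): rule 1 targets it, but not word-finally → unchanged [d].
/u/ (between /d/ and /s/): rule 4 targets it, but not in an unstressed syllable → unchanged [u].
/s/ (between /u/ and /s/) fails the environment for rule 3, so it stays [s].
/s/ (between /s/ and /o/) is in the target of rule 3 but the environment (between two vowels) is not met → [s].
/o/ meets the environment for rule 4 (in an unstressed syllable) → [ə].
/l/ stays [l].
/i/ (word-final): in an unstressed syllable, so rule 4 applies → [ə].

[nəbˈdussələ]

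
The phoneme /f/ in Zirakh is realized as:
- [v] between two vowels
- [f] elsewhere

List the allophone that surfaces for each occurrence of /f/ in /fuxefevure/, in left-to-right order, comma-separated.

[f], [v]

Occurrence 1 (position 1): no conditioning environment matches → elsewhere allophone [f].
Occurrence 2 (position 5): between two vowels → [v].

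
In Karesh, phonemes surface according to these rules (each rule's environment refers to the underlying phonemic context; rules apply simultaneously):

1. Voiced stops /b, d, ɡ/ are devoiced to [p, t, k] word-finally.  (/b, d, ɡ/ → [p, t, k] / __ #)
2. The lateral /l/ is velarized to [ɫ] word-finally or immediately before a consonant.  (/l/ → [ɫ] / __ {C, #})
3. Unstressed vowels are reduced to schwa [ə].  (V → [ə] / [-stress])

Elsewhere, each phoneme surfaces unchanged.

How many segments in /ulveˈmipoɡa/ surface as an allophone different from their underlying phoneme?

Segments that undergo a rule: /u/ → [ə] (rule 3); /l/ → [ɫ] (rule 2); /e/ → [ə] (rule 3); /o/ → [ə] (rule 3); /a/ → [ə] (rule 3).
All other segments surface unchanged.

5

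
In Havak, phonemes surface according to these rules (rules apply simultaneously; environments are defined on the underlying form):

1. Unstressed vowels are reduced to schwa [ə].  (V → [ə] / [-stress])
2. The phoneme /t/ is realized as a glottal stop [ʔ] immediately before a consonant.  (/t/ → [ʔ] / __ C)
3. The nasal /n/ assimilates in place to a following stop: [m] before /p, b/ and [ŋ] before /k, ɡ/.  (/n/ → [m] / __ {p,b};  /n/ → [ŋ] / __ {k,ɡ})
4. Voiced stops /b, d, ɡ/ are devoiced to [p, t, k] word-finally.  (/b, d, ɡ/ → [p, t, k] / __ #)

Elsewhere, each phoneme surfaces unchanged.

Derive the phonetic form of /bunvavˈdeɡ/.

/b/ — word-initial; rule 4 does not apply here → [b].
/u/ meets the environment for rule 1 (in an unstressed syllable) → [ə].
/n/ (between /u/ and /v/) is in the target of rule 3 but the environment (before a labial or velar stop) is not met → [n].
/v/ — not in any rule's target class → [v].
/a/ meets the environment for rule 1 (in an unstressed syllable) → [ə].
/v/ stays [v].
/d/ — between /v/ and /e/; rule 4 does not apply here → [d].
/e/ (between /d/ and /ɡ/) is in the target of rule 1 but the environment (in an unstressed syllable) is not met → [e].
/ɡ/ (word-final) occurs word-finally → [k] by rule 4.

[bənvəvˈdek]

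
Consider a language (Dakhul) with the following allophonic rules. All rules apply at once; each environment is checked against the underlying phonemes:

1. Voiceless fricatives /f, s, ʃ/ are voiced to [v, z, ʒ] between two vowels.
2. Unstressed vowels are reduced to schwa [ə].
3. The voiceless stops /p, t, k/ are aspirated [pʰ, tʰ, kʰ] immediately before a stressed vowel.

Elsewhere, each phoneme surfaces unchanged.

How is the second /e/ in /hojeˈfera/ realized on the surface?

/e/ (between /f/ and /r/): rule 2 targets it, but not in an unstressed syllable → unchanged [e].

[e]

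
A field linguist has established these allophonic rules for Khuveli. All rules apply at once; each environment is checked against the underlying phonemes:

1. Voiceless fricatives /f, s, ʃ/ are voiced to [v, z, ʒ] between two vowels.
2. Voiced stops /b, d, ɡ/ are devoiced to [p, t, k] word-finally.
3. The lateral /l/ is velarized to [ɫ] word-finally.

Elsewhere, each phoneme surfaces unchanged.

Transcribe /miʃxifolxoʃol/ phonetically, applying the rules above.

[miʃxivolxoʒoɫ]

/m/ (word-initial): no rule targets it → [m].
/i/ — not in any rule's target class → [i].
/ʃ/ — between /i/ and /x/; rule 1 does not apply here → [ʃ].
/x/ (between /ʃ/ and /i/) is unaffected → [x].
/i/ stays [i].
/f/ (between /i/ and /o/): between two vowels, so rule 1 applies → [v].
/o/ — not in any rule's target class → [o].
/l/ — between /o/ and /x/; rule 3 does not apply here → [l].
/x/ stays [x].
/o/ stays [o].
Rule 1 applies to /ʃ/ (between /o/ and /o/: between two vowels) → [ʒ].
/o/ — not in any rule's target class → [o].
Rule 3 applies to /l/ (word-final: word-finally) → [ɫ].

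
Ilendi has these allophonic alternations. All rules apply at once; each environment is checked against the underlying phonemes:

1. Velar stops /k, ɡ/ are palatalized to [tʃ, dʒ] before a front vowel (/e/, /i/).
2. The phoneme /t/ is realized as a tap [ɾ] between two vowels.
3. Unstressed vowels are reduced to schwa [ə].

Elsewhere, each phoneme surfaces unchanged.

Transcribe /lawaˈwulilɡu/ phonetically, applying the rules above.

/a/ — between /l/ and /w/, in an unstressed syllable — surfaces as [ə] (rule 3).
/a/ (between /w/ and /w/): in an unstressed syllable, so rule 3 applies → [ə].
/u/ — between /w/ and /l/; rule 3 does not apply here → [u].
/i/ — between /l/ and /l/, in an unstressed syllable — surfaces as [ə] (rule 3).
/ɡ/ (between /l/ and /u/) is in the target of rule 1 but the environment (before a front vowel) is not met → [ɡ].
/u/ (word-final): in an unstressed syllable, so rule 3 applies → [ə].

[ləwəˈwuləlɡə]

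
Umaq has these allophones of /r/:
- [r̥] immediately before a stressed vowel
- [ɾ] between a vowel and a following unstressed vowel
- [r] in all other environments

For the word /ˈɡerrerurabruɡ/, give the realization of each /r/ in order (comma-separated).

[r], [r], [ɾ], [ɾ], [r]

Occurrence 1 (position 3): no conditioning environment matches → elsewhere allophone [r].
Occurrence 2 (position 4): no conditioning environment matches → elsewhere allophone [r].
Occurrence 3 (position 6): between a vowel and a following unstressed vowel → [ɾ].
Occurrence 4 (position 8): between a vowel and a following unstressed vowel → [ɾ].
Occurrence 5 (position 11): no conditioning environment matches → elsewhere allophone [r].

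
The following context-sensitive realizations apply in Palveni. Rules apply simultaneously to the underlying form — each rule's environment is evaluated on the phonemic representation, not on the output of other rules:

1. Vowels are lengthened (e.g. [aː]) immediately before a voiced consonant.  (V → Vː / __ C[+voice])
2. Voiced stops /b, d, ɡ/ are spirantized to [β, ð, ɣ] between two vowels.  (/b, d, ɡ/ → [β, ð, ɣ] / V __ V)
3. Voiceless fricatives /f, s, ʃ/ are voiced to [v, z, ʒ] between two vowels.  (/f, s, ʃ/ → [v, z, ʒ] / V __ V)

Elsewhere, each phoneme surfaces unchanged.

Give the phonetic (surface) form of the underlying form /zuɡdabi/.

[zuːɡdaːβi]

/u/ meets the environment for rule 1 (before a voiced consonant) → [uː].
/ɡ/ (between /u/ and /d/): rule 2 targets it, but not between two vowels → unchanged [ɡ].
/d/ (between /ɡ/ and /a/) fails the environment for rule 2, so it stays [d].
/a/ (between /d/ and /b/): before a voiced consonant, so rule 1 applies → [aː].
/b/ — between /a/ and /i/, between two vowels — surfaces as [β] (rule 2).
/i/ (word-final): rule 1 targets it, but not before a voiced consonant → unchanged [i].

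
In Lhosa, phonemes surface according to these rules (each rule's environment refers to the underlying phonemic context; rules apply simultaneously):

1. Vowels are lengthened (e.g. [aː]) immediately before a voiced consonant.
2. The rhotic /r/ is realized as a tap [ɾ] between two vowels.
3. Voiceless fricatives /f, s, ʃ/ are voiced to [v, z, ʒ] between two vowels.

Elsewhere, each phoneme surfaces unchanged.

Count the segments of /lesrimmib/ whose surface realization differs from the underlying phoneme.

2

Segments that undergo a rule: /i/ → [iː] (rule 1); /i/ → [iː] (rule 1).
All other segments surface unchanged.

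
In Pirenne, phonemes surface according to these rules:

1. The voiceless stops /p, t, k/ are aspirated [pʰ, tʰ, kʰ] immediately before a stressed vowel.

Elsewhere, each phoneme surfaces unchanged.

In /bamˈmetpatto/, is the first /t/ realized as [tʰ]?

No

/t/ (between /e/ and /p/): rule 1 targets it, but not immediately before a stressed vowel → unchanged [t].
The actual realization is [t], not [tʰ].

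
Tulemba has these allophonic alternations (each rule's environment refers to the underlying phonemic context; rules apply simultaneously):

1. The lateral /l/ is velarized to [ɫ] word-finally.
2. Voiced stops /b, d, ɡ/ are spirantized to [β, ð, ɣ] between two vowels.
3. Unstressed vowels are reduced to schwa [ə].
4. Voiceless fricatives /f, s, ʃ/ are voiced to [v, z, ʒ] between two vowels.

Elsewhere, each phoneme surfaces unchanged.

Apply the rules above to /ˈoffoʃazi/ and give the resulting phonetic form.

/o/ (word-initial) fails the environment for rule 3, so it stays [o].
/f/ — between /o/ and /f/; rule 4 does not apply here → [f].
/f/ (between /f/ and /o/) is in the target of rule 4 but the environment (between two vowels) is not met → [f].
/o/ (between /f/ and /ʃ/): in an unstressed syllable, so rule 3 applies → [ə].
/ʃ/ (between /o/ and /a/): between two vowels, so rule 4 applies → [ʒ].
/a/ meets the environment for rule 3 (in an unstressed syllable) → [ə].
/z/ (between /a/ and /i/): no rule targets it → [z].
/i/ (word-final) occurs in an unstressed syllable → [ə] by rule 3.

[ˈoffəʒəzə]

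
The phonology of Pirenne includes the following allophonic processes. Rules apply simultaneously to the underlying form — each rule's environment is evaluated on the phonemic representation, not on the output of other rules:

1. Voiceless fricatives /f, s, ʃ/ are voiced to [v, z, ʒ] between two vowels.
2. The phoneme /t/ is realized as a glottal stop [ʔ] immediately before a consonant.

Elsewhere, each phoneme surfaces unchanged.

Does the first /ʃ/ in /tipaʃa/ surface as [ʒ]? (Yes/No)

Yes

/ʃ/ (between /a/ and /a/): between two vowels, so rule 1 applies → [ʒ].
The actual realization is [ʒ], which matches [ʒ].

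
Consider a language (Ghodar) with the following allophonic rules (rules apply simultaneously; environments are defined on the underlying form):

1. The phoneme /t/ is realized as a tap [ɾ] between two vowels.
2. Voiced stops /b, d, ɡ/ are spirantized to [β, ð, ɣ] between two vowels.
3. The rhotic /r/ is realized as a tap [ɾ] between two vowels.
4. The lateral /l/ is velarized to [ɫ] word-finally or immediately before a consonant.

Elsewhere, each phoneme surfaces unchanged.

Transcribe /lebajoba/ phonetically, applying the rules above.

/l/ (word-initial) fails the environment for rule 4, so it stays [l].
/e/ (between /l/ and /b/) is unaffected → [e].
/b/ (between /e/ and /a/) occurs between two vowels → [β] by rule 2.
/a/ — not in any rule's target class → [a].
/j/ (between /a/ and /o/): no rule targets it → [j].
/o/ (between /j/ and /b/): no rule targets it → [o].
/b/ meets the environment for rule 2 (between two vowels) → [β].
/a/ (word-final): no rule targets it → [a].

[leβajoβa]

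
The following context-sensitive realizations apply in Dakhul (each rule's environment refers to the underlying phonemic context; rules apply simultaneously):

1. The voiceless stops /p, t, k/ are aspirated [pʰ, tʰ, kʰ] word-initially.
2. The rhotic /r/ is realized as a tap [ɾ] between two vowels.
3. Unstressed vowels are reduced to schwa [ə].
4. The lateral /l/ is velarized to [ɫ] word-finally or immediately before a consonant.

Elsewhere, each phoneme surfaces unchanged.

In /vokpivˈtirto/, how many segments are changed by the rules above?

Segments that undergo a rule: /o/ → [ə] (rule 3); /i/ → [ə] (rule 3); /o/ → [ə] (rule 3).
All other segments surface unchanged.

3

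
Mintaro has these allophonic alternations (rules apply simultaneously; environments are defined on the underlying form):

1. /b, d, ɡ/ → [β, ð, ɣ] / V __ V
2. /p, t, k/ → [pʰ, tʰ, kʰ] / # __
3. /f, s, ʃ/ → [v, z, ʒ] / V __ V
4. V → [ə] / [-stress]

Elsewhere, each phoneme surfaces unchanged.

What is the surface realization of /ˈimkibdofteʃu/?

[ˈimkəbdəftəʒə]

/i/ (word-initial): rule 4 targets it, but not in an unstressed syllable → unchanged [i].
/m/ — not in any rule's target class → [m].
/k/ — between /m/ and /i/; rule 2 does not apply here → [k].
/i/ meets the environment for rule 4 (in an unstressed syllable) → [ə].
/b/ — between /i/ and /d/; rule 1 does not apply here → [b].
/d/ — between /b/ and /o/; rule 1 does not apply here → [d].
Rule 4 applies to /o/ (between /d/ and /f/: in an unstressed syllable) → [ə].
/f/ (between /o/ and /t/) is in the target of rule 3 but the environment (between two vowels) is not met → [f].
/t/ — between /f/ and /e/; rule 2 does not apply here → [t].
Rule 4 applies to /e/ (between /t/ and /ʃ/: in an unstressed syllable) → [ə].
Rule 3 applies to /ʃ/ (between /e/ and /u/: between two vowels) → [ʒ].
/u/ (word-final): in an unstressed syllable, so rule 4 applies → [ə].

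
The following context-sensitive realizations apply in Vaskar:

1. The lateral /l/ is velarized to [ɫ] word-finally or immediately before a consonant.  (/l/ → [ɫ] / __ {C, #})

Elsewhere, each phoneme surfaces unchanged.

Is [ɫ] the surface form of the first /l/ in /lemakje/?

/l/ (word-initial): rule 1 targets it, but not word-finally or immediately before a consonant → unchanged [l].
The actual realization is [l], not [ɫ].

No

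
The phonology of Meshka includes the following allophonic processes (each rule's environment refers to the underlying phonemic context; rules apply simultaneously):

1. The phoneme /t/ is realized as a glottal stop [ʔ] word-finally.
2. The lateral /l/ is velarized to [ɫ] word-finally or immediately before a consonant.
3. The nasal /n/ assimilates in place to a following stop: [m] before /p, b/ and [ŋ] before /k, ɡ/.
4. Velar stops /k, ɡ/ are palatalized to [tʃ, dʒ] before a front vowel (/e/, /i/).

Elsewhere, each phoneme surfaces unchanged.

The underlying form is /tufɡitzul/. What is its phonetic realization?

[tufdʒitzuɫ]

/t/ (word-initial) fails the environment for rule 1, so it stays [t].
/u/ — not in any rule's target class → [u].
/f/ (between /u/ and /ɡ/) is unaffected → [f].
/ɡ/ — between /f/ and /i/, before a front vowel — surfaces as [dʒ] (rule 4).
/i/ (between /ɡ/ and /t/) is unaffected → [i].
/t/ (between /i/ and /z/) is in the target of rule 1 but the environment (word-finally) is not met → [t].
/z/ (between /t/ and /u/) is unaffected → [z].
/u/ (between /z/ and /l/): no rule targets it → [u].
Rule 2 applies to /l/ (word-final: word-finally or immediately before a consonant) → [ɫ].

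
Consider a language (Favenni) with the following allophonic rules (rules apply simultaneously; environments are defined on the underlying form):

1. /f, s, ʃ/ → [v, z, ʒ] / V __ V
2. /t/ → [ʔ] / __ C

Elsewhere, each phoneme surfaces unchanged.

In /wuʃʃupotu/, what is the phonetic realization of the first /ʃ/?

[ʃ]

/ʃ/ — between /u/ and /ʃ/; rule 1 does not apply here → [ʃ].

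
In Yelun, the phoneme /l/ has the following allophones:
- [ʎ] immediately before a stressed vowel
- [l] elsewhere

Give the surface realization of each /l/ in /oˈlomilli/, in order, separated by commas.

[ʎ], [l], [l]

Occurrence 1 (position 2): immediately before a stressed vowel → [ʎ].
Occurrence 2 (position 6): no conditioning environment matches → elsewhere allophone [l].
Occurrence 3 (position 7): no conditioning environment matches → elsewhere allophone [l].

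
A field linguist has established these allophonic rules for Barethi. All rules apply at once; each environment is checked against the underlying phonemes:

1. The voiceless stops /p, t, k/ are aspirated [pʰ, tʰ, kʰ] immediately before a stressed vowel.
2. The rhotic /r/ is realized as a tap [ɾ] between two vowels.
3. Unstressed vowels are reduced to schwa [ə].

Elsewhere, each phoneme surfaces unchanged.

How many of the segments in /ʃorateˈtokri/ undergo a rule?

Segments that undergo a rule: /o/ → [ə] (rule 3); /r/ → [ɾ] (rule 2); /a/ → [ə] (rule 3); /e/ → [ə] (rule 3); /t/ → [tʰ] (rule 1); /i/ → [ə] (rule 3).
All other segments surface unchanged.

6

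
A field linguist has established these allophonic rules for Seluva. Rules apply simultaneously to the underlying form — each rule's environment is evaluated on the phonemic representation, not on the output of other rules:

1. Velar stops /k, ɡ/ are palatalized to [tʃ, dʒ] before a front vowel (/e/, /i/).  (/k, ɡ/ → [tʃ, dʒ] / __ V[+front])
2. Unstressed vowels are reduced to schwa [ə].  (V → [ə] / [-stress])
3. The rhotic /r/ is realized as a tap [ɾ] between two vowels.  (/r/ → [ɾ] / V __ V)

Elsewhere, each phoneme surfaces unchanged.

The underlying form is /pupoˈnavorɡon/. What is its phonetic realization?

[pəpəˈnavərɡən]

/p/ — not in any rule's target class → [p].
/u/ (between /p/ and /p/): in an unstressed syllable, so rule 2 applies → [ə].
/p/ stays [p].
/o/ (between /p/ and /n/) occurs in an unstressed syllable → [ə] by rule 2.
/n/ (between /o/ and /a/): no rule targets it → [n].
/a/ (between /n/ and /v/) is in the target of rule 2 but the environment (in an unstressed syllable) is not met → [a].
/v/ (between /a/ and /o/): no rule targets it → [v].
/o/ (between /v/ and /r/): in an unstressed syllable, so rule 2 applies → [ə].
/r/ (between /o/ and /ɡ/): rule 3 targets it, but not between two vowels → unchanged [r].
/ɡ/ (between /r/ and /o/): rule 1 targets it, but not before a front vowel → unchanged [ɡ].
/o/ — between /ɡ/ and /n/, in an unstressed syllable — surfaces as [ə] (rule 2).
/n/ (word-final): no rule targets it → [n].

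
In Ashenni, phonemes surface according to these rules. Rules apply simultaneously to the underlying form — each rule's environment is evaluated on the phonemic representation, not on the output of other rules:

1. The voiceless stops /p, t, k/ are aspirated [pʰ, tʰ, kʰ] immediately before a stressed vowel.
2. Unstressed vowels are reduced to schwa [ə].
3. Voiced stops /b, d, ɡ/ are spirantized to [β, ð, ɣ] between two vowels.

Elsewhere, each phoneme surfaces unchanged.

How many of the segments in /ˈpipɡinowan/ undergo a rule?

Segments that undergo a rule: /p/ → [pʰ] (rule 1); /i/ → [ə] (rule 2); /o/ → [ə] (rule 2); /a/ → [ə] (rule 2).
All other segments surface unchanged.

4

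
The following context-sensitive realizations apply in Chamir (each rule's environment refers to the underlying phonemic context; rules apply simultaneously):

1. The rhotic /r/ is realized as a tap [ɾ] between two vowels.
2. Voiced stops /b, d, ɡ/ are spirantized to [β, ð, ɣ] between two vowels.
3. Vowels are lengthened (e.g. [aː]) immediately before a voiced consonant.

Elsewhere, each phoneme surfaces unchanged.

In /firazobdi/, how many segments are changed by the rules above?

4

Segments that undergo a rule: /i/ → [iː] (rule 3); /r/ → [ɾ] (rule 1); /a/ → [aː] (rule 3); /o/ → [oː] (rule 3).
All other segments surface unchanged.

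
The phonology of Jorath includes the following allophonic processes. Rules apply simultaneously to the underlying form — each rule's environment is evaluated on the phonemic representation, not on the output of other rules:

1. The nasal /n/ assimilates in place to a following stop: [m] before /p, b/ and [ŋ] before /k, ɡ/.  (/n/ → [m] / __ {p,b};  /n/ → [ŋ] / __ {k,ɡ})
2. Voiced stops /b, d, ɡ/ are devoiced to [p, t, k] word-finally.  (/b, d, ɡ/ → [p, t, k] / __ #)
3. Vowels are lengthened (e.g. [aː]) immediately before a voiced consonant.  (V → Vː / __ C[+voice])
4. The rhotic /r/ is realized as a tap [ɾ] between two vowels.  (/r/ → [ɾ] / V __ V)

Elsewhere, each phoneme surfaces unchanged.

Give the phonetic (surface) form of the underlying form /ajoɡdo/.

[aːjoːɡdo]

/a/ meets the environment for rule 3 (before a voiced consonant) → [aː].
/j/ (between /a/ and /o/) is unaffected → [j].
Rule 3 applies to /o/ (between /j/ and /ɡ/: before a voiced consonant) → [oː].
/ɡ/ (between /o/ and /d/): rule 2 targets it, but not word-finally → unchanged [ɡ].
/d/ (between /ɡ/ and /o/) fails the environment for rule 2, so it stays [d].
/o/ (word-final) fails the environment for rule 3, so it stays [o].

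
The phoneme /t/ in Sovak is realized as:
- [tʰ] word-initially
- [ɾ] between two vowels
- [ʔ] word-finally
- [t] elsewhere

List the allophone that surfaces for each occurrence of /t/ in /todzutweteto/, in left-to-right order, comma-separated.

[tʰ], [t], [ɾ], [ɾ]

Occurrence 1 (position 1): word-initially → [tʰ].
Occurrence 2 (position 6): no conditioning environment matches → elsewhere allophone [t].
Occurrence 3 (position 9): between two vowels → [ɾ].
Occurrence 4 (position 11): between two vowels → [ɾ].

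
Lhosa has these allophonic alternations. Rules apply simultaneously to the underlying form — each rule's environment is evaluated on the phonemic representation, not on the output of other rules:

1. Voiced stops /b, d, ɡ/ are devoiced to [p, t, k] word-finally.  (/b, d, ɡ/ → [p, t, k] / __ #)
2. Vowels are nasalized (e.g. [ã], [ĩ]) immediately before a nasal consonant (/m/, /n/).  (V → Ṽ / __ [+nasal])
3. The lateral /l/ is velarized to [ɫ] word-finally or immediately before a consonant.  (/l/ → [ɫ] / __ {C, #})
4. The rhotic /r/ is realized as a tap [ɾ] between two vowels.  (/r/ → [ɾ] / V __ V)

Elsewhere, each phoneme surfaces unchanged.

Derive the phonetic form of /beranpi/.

[beɾãnpi]

/b/ (word-initial) fails the environment for rule 1, so it stays [b].
/e/ (between /b/ and /r/) is in the target of rule 2 but the environment (before a nasal consonant) is not met → [e].
/r/ meets the environment for rule 4 (between two vowels) → [ɾ].
/a/ meets the environment for rule 2 (before a nasal consonant) → [ã].
/n/ stays [n].
/p/ — not in any rule's target class → [p].
/i/ (word-final) is in the target of rule 2 but the environment (before a nasal consonant) is not met → [i].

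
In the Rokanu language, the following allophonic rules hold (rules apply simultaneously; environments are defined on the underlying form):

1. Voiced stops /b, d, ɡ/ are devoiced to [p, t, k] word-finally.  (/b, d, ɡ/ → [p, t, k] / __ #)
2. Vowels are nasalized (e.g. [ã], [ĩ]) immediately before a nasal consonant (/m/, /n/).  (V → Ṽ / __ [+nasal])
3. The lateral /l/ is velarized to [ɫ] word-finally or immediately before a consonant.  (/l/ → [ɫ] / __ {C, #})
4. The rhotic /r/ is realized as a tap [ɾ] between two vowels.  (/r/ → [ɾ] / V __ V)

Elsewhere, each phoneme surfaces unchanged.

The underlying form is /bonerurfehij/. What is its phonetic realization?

[bõneɾurfehij]

/b/ (word-initial): rule 1 targets it, but not word-finally → unchanged [b].
/o/ (between /b/ and /n/): before a nasal consonant, so rule 2 applies → [õ].
/n/ (between /o/ and /e/) is unaffected → [n].
/e/ — between /n/ and /r/; rule 2 does not apply here → [e].
Rule 4 applies to /r/ (between /e/ and /u/: between two vowels) → [ɾ].
/u/ (between /r/ and /r/) is in the target of rule 2 but the environment (before a nasal consonant) is not met → [u].
/r/ (between /u/ and /f/) fails the environment for rule 4, so it stays [r].
/f/ — not in any rule's target class → [f].
/e/ (between /f/ and /h/) is in the target of rule 2 but the environment (before a nasal consonant) is not met → [e].
/h/ — not in any rule's target class → [h].
/i/ (between /h/ and /j/): rule 2 targets it, but not before a nasal consonant → unchanged [i].
/j/ (word-final): no rule targets it → [j].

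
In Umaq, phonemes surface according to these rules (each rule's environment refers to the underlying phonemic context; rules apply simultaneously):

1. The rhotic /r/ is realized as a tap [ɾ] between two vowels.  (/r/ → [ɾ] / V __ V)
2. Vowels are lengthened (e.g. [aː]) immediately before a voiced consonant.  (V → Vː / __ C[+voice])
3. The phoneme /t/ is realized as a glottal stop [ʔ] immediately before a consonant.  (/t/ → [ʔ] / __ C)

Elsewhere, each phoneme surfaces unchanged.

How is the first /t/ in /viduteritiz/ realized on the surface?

[t]

/t/ (between /u/ and /e/): rule 3 targets it, but not immediately before a consonant → unchanged [t].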